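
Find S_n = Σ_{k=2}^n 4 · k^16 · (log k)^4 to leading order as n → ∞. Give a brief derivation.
S_n ~ 4 · n^17 · (log n)^4 / 17

By integral comparison, S_n = ∫_1^n 4 · x^16 · (log x)^4 dx + O(n^16 · (log n)^4). For the integral, the leading term of ∫_1^n x^16 (log x)^4 dx is n^17/17 · (log n)^4 (by repeated integration by parts; each step lowers the log-exponent and produces a relatively O(1/log n) correction). Hence S_n ~ 4 · n^17 · (log n)^4 / 17.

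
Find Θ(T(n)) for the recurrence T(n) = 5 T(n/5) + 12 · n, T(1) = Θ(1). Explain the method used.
T(n) = Θ(n log n)

log_5 5 = 1, and f(n) = 12 · n = Θ(n^(log_5 5)). This is Case 2 of the master theorem: T(n) = Θ(f(n) · log n) = Θ(n log n).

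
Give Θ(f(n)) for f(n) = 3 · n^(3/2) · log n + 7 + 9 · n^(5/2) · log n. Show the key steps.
f(n) ∈ Θ(n^(5/2) · log n)

Compare the terms by growth order. For large n, n^a · (log n)^b dominates n^a' · (log n)^b' iff a > a', or (a = a' and b > b'). Ranking the 3 terms shows the dominant one is 9 · n^(5/2) · log n. Hence f(n) ∈ Θ(n^(5/2) · log n).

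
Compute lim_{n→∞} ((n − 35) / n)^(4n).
lim = e^(−140)

Rewrite as (1 − 35/n)^(4n). By the standard limit (1 + x/n)^n → e^x, we have (1 − 35/n)^n → e^(−35), and raising to the 4th power gives e^(−140).
More precisely, ln[(1 − 35/n)^(4n)] = 4n · ln(1 − 35/n) = 4n · (-35/n + O(1/n^2)) = -140 + O(1/n) → -140.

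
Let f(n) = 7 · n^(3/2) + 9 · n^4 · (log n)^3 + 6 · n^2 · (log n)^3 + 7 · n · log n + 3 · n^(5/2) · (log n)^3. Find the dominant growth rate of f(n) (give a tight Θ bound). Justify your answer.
f(n) ∈ Θ(n^4 · (log n)^3)

Compare the terms by growth order. For large n, n^a · (log n)^b dominates n^a' · (log n)^b' iff a > a', or (a = a' and b > b'). Ranking the 5 terms shows the dominant one is 9 · n^4 · (log n)^3. Hence f(n) ∈ Θ(n^4 · (log n)^3).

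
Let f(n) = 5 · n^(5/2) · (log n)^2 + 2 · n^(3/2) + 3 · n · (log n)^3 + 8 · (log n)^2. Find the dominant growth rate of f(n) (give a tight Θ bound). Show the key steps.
f(n) ∈ Θ(n^(5/2) · (log n)^2)

Compare the terms by growth order. For large n, n^a · (log n)^b dominates n^a' · (log n)^b' iff a > a', or (a = a' and b > b'). Ranking the 4 terms shows the dominant one is 5 · n^(5/2) · (log n)^2. Hence f(n) ∈ Θ(n^(5/2) · (log n)^2).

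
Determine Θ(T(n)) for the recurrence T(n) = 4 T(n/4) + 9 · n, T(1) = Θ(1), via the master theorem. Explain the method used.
T(n) = Θ(n log n)

log_4 4 = 1, and f(n) = 9 · n = Θ(n^(log_4 4)). This is Case 2 of the master theorem: T(n) = Θ(f(n) · log n) = Θ(n log n).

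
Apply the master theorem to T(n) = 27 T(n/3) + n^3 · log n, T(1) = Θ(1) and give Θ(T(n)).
T(n) = Θ(n^3 · (log n)^2)

Here log_3 27 = 3 and f(n) = n^3 · log n = Θ(n^(log_3 27) · (log n)^1). This is the extended Case 2 of the master theorem (f matches the critical exponent up to log factors), giving T(n) = Θ(n^(log_3 27) · (log n)^(1+1)) = Θ(n^3 · (log n)^2).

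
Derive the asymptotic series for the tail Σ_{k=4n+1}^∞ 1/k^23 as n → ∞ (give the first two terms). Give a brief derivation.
Σ_{k>4n} 1/k^23 = 1/(22 · (4n)^22) − 1/(2 · (4n)^23) + O(1/(4n)^24)

Compare to the integral: ∫_{4n}^∞ x^(−23) dx = [−x^(−22)/22]_{4n}^∞ = 1/((23−1)·(4n)^22). The Euler-Maclaurin correction adds −f(4n)/2 = −1/(2·(4n)^23). Euler-Maclaurin then gives
  Σ_{k>4n} 1/k^23 = ∫_{4n}^∞ dx/x^23 − 1/(2·(4n)^23) + O(1/(4n)^24).
(Equivalently this is ζ(23) − Σ_{k≤4n} 1/k^23.)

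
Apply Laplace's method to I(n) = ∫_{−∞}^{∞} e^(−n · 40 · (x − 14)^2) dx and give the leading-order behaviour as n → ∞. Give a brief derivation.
I(n) = sqrt(π/(40n))

Here φ(x) = 40 · (x − 14)^2 has its unique minimum at x* = 14 with φ(x*) = 0 and φ''(x*) = 80. Laplace's method gives
  I(n) ~ e^(−n φ(x*)) · sqrt(2π / (n · φ''(x*))) = sqrt(2π / (80n)) = sqrt(π/(40n)).
This is exact: substituting u = (x − 14)·sqrt(40n) gives I(n) = (1/sqrt(40n)) ∫_{−∞}^{∞} e^(−u^2) du = sqrt(π/(40n)).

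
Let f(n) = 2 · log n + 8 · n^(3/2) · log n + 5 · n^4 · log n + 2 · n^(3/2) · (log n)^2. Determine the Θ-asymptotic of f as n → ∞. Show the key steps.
f(n) ∈ Θ(n^4 · log n)

Compare the terms by growth order. For large n, n^a · (log n)^b dominates n^a' · (log n)^b' iff a > a', or (a = a' and b > b'). Ranking the 4 terms shows the dominant one is 5 · n^4 · log n. Hence f(n) ∈ Θ(n^4 · log n).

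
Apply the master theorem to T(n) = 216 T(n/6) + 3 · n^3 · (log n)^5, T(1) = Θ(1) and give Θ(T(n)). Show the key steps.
T(n) = Θ(n^3 · (log n)^6)

Here log_6 216 = 3 and f(n) = 3 · n^3 · (log n)^5 = Θ(n^(log_6 216) · (log n)^5). This is the extended Case 2 of the master theorem (f matches the critical exponent up to log factors), giving T(n) = Θ(n^(log_6 216) · (log n)^(5+1)) = Θ(n^3 · (log n)^6).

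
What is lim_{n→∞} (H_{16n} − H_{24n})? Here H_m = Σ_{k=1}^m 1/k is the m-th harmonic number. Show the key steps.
lim = ln(16/24) = ln(2/3)

Euler-Maclaurin gives H_m = ln m + γ + 1/(2m) + O(1/m^2). The γ and O(1/m) terms cancel in the difference:
  H_{16n} − H_{24n} = ln(16n) − ln(24n) + O(1/n) = ln(16/24) + O(1/n).
Hence the limit is ln(16/24) = ln(2/3).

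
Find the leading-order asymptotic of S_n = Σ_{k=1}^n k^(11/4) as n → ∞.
S_n ~ (4/15) · n^(15/4)

Integral comparison: Σ_{k=1}^n k^(11/4) = ∫_0^n x^(11/4) dx + O(n^(11/4)). The integral is n^(1 + 11/4) / (1 + 11/4) = n^((11+4)/4) / ((11+4)/4) = (4/15) · n^(15/4).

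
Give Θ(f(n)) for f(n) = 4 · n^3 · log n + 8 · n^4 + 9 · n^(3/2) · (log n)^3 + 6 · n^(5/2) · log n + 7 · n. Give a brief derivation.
f(n) ∈ Θ(n^4)

Compare the terms by growth order. For large n, n^a · (log n)^b dominates n^a' · (log n)^b' iff a > a', or (a = a' and b > b'). Ranking the 5 terms shows the dominant one is 8 · n^4. Hence f(n) ∈ Θ(n^4).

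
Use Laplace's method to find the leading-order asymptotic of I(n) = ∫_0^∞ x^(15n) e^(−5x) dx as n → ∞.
I(n) ~ (sqrt(2π·15n) / 5) · (15n/(5e))^(15n)

Write the integrand as exp(15n ln x − 5x) and set f(x) = 15n ln x − 5x. Then f'(x) = 15n/x − 5 = 0 at x* = 15n/5, and f''(x*) = −15n/x*^2 = −5^2/(15n). Laplace's method (interior maximum) gives
  I(n) ~ e^(f(x*)) · sqrt(2π / |f''(x*)|)
        = exp(15n ln(15n/5) − 15n) · sqrt(2π · 15n / 5^2)
        = (15n/5)^(15n) e^(−15n) · sqrt(2π·15n) / 5
        = (sqrt(2π·15n) / 5) · (15n/(5e))^(15n).
This matches Γ(15n+1)/5^(15n+1) with Stirling applied to Γ.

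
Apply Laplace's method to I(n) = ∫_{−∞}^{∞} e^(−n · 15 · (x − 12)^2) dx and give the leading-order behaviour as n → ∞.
I(n) = sqrt(π/(15n))

Here φ(x) = 15 · (x − 12)^2 has its unique minimum at x* = 12 with φ(x*) = 0 and φ''(x*) = 30. Laplace's method gives
  I(n) ~ e^(−n φ(x*)) · sqrt(2π / (n · φ''(x*))) = sqrt(2π / (30n)) = sqrt(π/(15n)).
This is exact: substituting u = (x − 12)·sqrt(15n) gives I(n) = (1/sqrt(15n)) ∫_{−∞}^{∞} e^(−u^2) du = sqrt(π/(15n)).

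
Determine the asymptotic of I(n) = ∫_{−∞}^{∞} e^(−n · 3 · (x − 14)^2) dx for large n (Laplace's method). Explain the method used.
I(n) = sqrt(π/(3n))

Here φ(x) = 3 · (x − 14)^2 has its unique minimum at x* = 14 with φ(x*) = 0 and φ''(x*) = 6. Laplace's method gives
  I(n) ~ e^(−n φ(x*)) · sqrt(2π / (n · φ''(x*))) = sqrt(2π / (6n)) = sqrt(π/(3n)).
This is exact: substituting u = (x − 14)·sqrt(3n) gives I(n) = (1/sqrt(3n)) ∫_{−∞}^{∞} e^(−u^2) du = sqrt(π/(3n)).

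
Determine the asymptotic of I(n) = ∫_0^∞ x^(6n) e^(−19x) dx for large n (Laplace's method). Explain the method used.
I(n) ~ (sqrt(2π·6n) / 19) · (6n/(19e))^(6n)

Write the integrand as exp(6n ln x − 19x) and set f(x) = 6n ln x − 19x. Then f'(x) = 6n/x − 19 = 0 at x* = 6n/19, and f''(x*) = −6n/x*^2 = −19^2/(6n). Laplace's method (interior maximum) gives
  I(n) ~ e^(f(x*)) · sqrt(2π / |f''(x*)|)
        = exp(6n ln(6n/19) − 6n) · sqrt(2π · 6n / 19^2)
        = (6n/19)^(6n) e^(−6n) · sqrt(2π·6n) / 19
        = (sqrt(2π·6n) / 19) · (6n/(19e))^(6n).
This matches Γ(6n+1)/19^(6n+1) with Stirling applied to Γ.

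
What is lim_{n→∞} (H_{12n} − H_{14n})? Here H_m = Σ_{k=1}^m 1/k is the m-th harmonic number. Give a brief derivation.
lim = ln(12/14) = ln(6/7)

Euler-Maclaurin gives H_m = ln m + γ + 1/(2m) + O(1/m^2). The γ and O(1/m) terms cancel in the difference:
  H_{12n} − H_{14n} = ln(12n) − ln(14n) + O(1/n) = ln(12/14) + O(1/n).
Hence the limit is ln(12/14) = ln(6/7).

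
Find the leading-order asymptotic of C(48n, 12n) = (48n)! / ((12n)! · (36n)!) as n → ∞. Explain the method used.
C(48n, 12n) ~ (256/27)^(12n) · sqrt(2/(3π·12n))

Write N = 12n. Apply Stirling to each factorial:
  (4N)! ~ sqrt(2π·4N) · (4N/e)^(4N),
  N! ~ sqrt(2π N) · (N/e)^N,
  (3N)! ~ sqrt(2π·3N) · (3N/e)^(3N).
The exponential factors combine to (4N)^(4N) / (N^N · (3N)^(3N)) = 4^(4N)/3^(3N) = (4^4/3^3)^N = (256/27)^N.
The square-root prefactors combine to sqrt(2π·4N) / (sqrt(2π N)·sqrt(2π·3N)) = sqrt(4 / (2π·3·N)) = sqrt(2/(3π·12n)).
Substituting N = 12n: C(48n, 12n) ~ (256/27)^(12n) · sqrt(2/(3π·12n)).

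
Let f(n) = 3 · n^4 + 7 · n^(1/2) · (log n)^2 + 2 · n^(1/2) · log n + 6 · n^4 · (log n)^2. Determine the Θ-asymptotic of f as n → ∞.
f(n) ∈ Θ(n^4 · (log n)^2)

Compare the terms by growth order. For large n, n^a · (log n)^b dominates n^a' · (log n)^b' iff a > a', or (a = a' and b > b'). Ranking the 4 terms shows the dominant one is 6 · n^4 · (log n)^2. Hence f(n) ∈ Θ(n^4 · (log n)^2).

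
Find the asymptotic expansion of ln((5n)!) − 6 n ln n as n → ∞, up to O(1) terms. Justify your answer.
ln((5n)!) − 6 n ln n = −n ln n + 5(ln 5 − 1) n + (1/2) ln(2π·5n) + O(1/n)

Stirling: ln((5n)!) = 5n ln(5n) − 5n + (1/2) ln(2π·5n) + O(1/n).
Expand 5n ln(5n) = 5n (ln n + ln 5) = 5n ln n + 5n ln 5.
Subtract 6n ln n: leading term is (5 − 6) n ln n = −n ln n. The next term is 5n ln 5 − 5n = 5(ln 5 − 1) n. Then the (1/2) ln(2π·5n) correction.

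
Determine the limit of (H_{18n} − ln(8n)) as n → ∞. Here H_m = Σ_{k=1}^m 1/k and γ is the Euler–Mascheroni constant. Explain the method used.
lim = ln(9/4) + γ

By Euler-Maclaurin, H_m = ln m + γ + O(1/m). So
  H_{18n} − ln(8n) = ln(18n) + γ − ln(8n) + O(1/n)
                       = ln(18/8) + γ + O(1/n).
Hence the limit is ln(18/8) + γ (= ln(9/4)).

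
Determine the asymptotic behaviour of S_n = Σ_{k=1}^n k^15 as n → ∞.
S_n ~ n^16 / 16

By integral comparison (Euler-Maclaurin), Σ_{k=1}^n k^15 = ∫_0^n x^15 dx + O(n^15) = n^16/16 + O(n^15). (Equivalently, Faulhaber's formula gives the same leading term.)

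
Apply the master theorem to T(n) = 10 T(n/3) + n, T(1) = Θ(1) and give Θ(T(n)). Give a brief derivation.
T(n) = Θ(n^(log_3 10))

Master theorem: compare f(n) = n to n^(log_3 10) where log_3 10 ≈ 2.096. Since 1 < log_3 10, we have f(n) = O(n^(log_3 10 − ε)) for some ε > 0 — Case 1. Hence T(n) = Θ(n^(log_3 10)).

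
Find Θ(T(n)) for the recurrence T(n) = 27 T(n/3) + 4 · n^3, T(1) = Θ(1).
T(n) = Θ(n^3 log n)

log_3 27 = 3, and f(n) = 4 · n^3 = Θ(n^(log_3 27)). This is Case 2 of the master theorem: T(n) = Θ(f(n) · log n) = Θ(n^3 log n).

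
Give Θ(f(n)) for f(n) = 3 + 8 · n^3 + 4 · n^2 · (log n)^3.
f(n) ∈ Θ(n^3)

Compare the terms by growth order. For large n, n^a · (log n)^b dominates n^a' · (log n)^b' iff a > a', or (a = a' and b > b'). Ranking the 3 terms shows the dominant one is 8 · n^3. Hence f(n) ∈ Θ(n^3).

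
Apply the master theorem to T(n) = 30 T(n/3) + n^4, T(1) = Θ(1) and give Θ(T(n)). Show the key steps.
T(n) = Θ(n^4)

log_3 30 ≈ 3.096. f(n) = n^4 dominates n^(log_3 30) since 4 > 3.096, and the regularity condition a·f(n/b) = 30·(n/3)^4 = (30/81)·n^4 ≤ c·f(n) holds with c = 30/81 ≈ 0.37 < 1. So this is Case 3: T(n) = Θ(f(n)) = Θ(n^4).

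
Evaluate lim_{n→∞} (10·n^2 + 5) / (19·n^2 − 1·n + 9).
lim = 10/19

For large n the leading n^2 terms dominate both numerator and denominator. Dividing top and bottom by n^2, every other term tends to 0, leaving 10/19.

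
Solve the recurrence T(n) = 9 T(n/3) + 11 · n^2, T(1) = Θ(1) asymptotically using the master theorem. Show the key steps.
T(n) = Θ(n^2 log n)

log_3 9 = 2, and f(n) = 11 · n^2 = Θ(n^(log_3 9)). This is Case 2 of the master theorem: T(n) = Θ(f(n) · log n) = Θ(n^2 log n).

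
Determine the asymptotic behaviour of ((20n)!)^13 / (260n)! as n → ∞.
((20n)!)^13/(260n)! ~ ((2π·20n)^(12/2) / sqrt(13)) · 13^(−13·20n)  →  0

Write N = 20n. Stirling: N! ~ sqrt(2π N)(N/e)^N and (13N)! ~ sqrt(2π·13N)·(13N/e)^(13N).
  (N!)^13/(13N)! ~ (2π N)^(13/2) (N/e)^(13N) / [sqrt(2π·13N) (13N/e)^(13N)]
     = (2π N)^(13/2) / sqrt(2π·13N) · (N/(13N))^(13N)
     = (2π N)^((13−1)/2) / sqrt(13) · 13^(−13N).
Since 13^13 > 1, the factor 13^(−13N) decays exponentially, so the ratio → 0. Substituting N = 20n gives the stated form.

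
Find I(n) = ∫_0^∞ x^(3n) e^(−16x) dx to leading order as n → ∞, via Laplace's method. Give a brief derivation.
I(n) ~ (sqrt(2π·3n) / 16) · (3n/(16e))^(3n)

Write the integrand as exp(3n ln x − 16x) and set f(x) = 3n ln x − 16x. Then f'(x) = 3n/x − 16 = 0 at x* = 3n/16, and f''(x*) = −3n/x*^2 = −16^2/(3n). Laplace's method (interior maximum) gives
  I(n) ~ e^(f(x*)) · sqrt(2π / |f''(x*)|)
        = exp(3n ln(3n/16) − 3n) · sqrt(2π · 3n / 16^2)
        = (3n/16)^(3n) e^(−3n) · sqrt(2π·3n) / 16
        = (sqrt(2π·3n) / 16) · (3n/(16e))^(3n).
This matches Γ(3n+1)/16^(3n+1) with Stirling applied to Γ.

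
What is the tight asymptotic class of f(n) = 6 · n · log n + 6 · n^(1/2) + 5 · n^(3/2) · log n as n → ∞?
f(n) ∈ Θ(n^(3/2) · log n)

Compare the terms by growth order. For large n, n^a · (log n)^b dominates n^a' · (log n)^b' iff a > a', or (a = a' and b > b'). Ranking the 3 terms shows the dominant one is 5 · n^(3/2) · log n. Hence f(n) ∈ Θ(n^(3/2) · log n).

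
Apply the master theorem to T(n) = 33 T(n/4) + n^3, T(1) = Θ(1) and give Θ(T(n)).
T(n) = Θ(n^3)

log_4 33 ≈ 2.522. f(n) = n^3 dominates n^(log_4 33) since 3 > 2.522, and the regularity condition a·f(n/b) = 33·(n/4)^3 = (33/64)·n^3 ≤ c·f(n) holds with c = 33/64 ≈ 0.516 < 1. So this is Case 3: T(n) = Θ(f(n)) = Θ(n^3).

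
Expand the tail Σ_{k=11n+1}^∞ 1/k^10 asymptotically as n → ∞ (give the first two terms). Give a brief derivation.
Σ_{k>11n} 1/k^10 = 1/(9 · (11n)^9) − 1/(2 · (11n)^10) + O(1/(11n)^11)

Compare to the integral: ∫_{11n}^∞ x^(−10) dx = [−x^(−9)/9]_{11n}^∞ = 1/((10−1)·(11n)^9). The Euler-Maclaurin correction adds −f(11n)/2 = −1/(2·(11n)^10). Euler-Maclaurin then gives
  Σ_{k>11n} 1/k^10 = ∫_{11n}^∞ dx/x^10 − 1/(2·(11n)^10) + O(1/(11n)^11).
(Equivalently this is ζ(10) − Σ_{k≤11n} 1/k^10.)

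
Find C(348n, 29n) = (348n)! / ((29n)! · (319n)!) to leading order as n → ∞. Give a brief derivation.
C(348n, 29n) ~ (8916100448256/285311670611)^(29n) · sqrt(6/(11π·29n))

Write N = 29n. Apply Stirling to each factorial:
  (12N)! ~ sqrt(2π·12N) · (12N/e)^(12N),
  N! ~ sqrt(2π N) · (N/e)^N,
  (11N)! ~ sqrt(2π·11N) · (11N/e)^(11N).
The exponential factors combine to (12N)^(12N) / (N^N · (11N)^(11N)) = 12^(12N)/11^(11N) = (12^12/11^11)^N = (8916100448256/285311670611)^N.
The square-root prefactors combine to sqrt(2π·12N) / (sqrt(2π N)·sqrt(2π·11N)) = sqrt(12 / (2π·11·N)) = sqrt(6/(11π·29n)).
Substituting N = 29n: C(348n, 29n) ~ (8916100448256/285311670611)^(29n) · sqrt(6/(11π·29n)).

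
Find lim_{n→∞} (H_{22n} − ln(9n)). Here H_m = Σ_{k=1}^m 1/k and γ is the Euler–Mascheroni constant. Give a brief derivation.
lim = ln(22/9) + γ

By Euler-Maclaurin, H_m = ln m + γ + O(1/m). So
  H_{22n} − ln(9n) = ln(22n) + γ − ln(9n) + O(1/n)
                       = ln(22/9) + γ + O(1/n).
Hence the limit is ln(22/9) + γ.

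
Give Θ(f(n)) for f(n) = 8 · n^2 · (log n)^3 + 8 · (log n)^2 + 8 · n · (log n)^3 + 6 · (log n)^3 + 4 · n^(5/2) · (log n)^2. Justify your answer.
f(n) ∈ Θ(n^(5/2) · (log n)^2)

Compare the terms by growth order. For large n, n^a · (log n)^b dominates n^a' · (log n)^b' iff a > a', or (a = a' and b > b'). Ranking the 5 terms shows the dominant one is 4 · n^(5/2) · (log n)^2. Hence f(n) ∈ Θ(n^(5/2) · (log n)^2).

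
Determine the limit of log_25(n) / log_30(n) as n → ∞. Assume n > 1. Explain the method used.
lim = ln(30) / ln(25) = log_25(30)

Change of base: log_25(n) = ln n / ln 25 and log_30(n) = ln n / ln 30. The ratio is (ln n / ln 25) · (ln 30 / ln n) = ln 30 / ln 25, a constant independent of n. So the limit is ln 30 / ln 25 = log_25(30).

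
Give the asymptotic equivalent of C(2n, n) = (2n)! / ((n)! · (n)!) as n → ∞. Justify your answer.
C(2n, n) ~ (4)^(n) · sqrt(1/(π·n))

Write N = n. Apply Stirling to each factorial:
  (2N)! ~ sqrt(2π·2N) · (2N/e)^(2N),
  N! ~ sqrt(2π N) · (N/e)^N,
  (1N)! ~ sqrt(2π·1N) · (1N/e)^(1N).
The exponential factors combine to (2N)^(2N) / (N^N · (1N)^(1N)) = 2^(2N)/1^(1N) = (2^2/1^1)^N = (4)^N.
The square-root prefactors combine to sqrt(2π·2N) / (sqrt(2π N)·sqrt(2π·1N)) = sqrt(2 / (2π·1·N)) = sqrt(1/(π·n)).
Substituting N = n: C(2n, n) ~ (4)^(n) · sqrt(1/(π·n)).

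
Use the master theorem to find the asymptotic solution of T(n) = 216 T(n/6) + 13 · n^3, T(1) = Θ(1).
T(n) = Θ(n^3 log n)

log_6 216 = 3, and f(n) = 13 · n^3 = Θ(n^(log_6 216)). This is Case 2 of the master theorem: T(n) = Θ(f(n) · log n) = Θ(n^3 log n).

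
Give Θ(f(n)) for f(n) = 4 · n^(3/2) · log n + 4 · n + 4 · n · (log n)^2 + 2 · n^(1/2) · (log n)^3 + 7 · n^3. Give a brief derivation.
f(n) ∈ Θ(n^3)

Compare the terms by growth order. For large n, n^a · (log n)^b dominates n^a' · (log n)^b' iff a > a', or (a = a' and b > b'). Ranking the 5 terms shows the dominant one is 7 · n^3. Hence f(n) ∈ Θ(n^3).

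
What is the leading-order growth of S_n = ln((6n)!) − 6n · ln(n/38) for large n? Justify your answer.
S_n ~ 6n · (ln 228 − 1) + O(ln n)

Stirling: ln((6n)!) = 6n ln(6n) − 6n + O(ln n).
  S_n = 6n ln(6n) − 6n − 6n ln(n/38) + O(ln n)
      = 6n ln(6n) − 6n ln n + 6n ln 38 − 6n + O(ln n)
      = 6n ln 6 + 6n ln 38 − 6n + O(ln n)
      = 6n (ln 228 − 1) + O(ln n).
Numerically ln(228) − 1 ≈ 4.4293.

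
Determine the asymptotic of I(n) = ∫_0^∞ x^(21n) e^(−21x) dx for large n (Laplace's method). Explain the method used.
I(n) ~ (sqrt(2π·21n) / 21) · (21n/(21e))^(21n)

Write the integrand as exp(21n ln x − 21x) and set f(x) = 21n ln x − 21x. Then f'(x) = 21n/x − 21 = 0 at x* = 21n/21, and f''(x*) = −21n/x*^2 = −21^2/(21n). Laplace's method (interior maximum) gives
  I(n) ~ e^(f(x*)) · sqrt(2π / |f''(x*)|)
        = exp(21n ln(21n/21) − 21n) · sqrt(2π · 21n / 21^2)
        = (21n/21)^(21n) e^(−21n) · sqrt(2π·21n) / 21
        = (sqrt(2π·21n) / 21) · (21n/(21e))^(21n).
This matches Γ(21n+1)/21^(21n+1) with Stirling applied to Γ.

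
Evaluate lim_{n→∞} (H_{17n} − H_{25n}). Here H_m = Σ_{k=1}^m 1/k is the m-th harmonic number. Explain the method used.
lim = ln(17/25)

Euler-Maclaurin gives H_m = ln m + γ + 1/(2m) + O(1/m^2). The γ and O(1/m) terms cancel in the difference:
  H_{17n} − H_{25n} = ln(17n) − ln(25n) + O(1/n) = ln(17/25) + O(1/n).
Hence the limit is ln(17/25).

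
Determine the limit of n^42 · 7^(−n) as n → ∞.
lim = 0

Exponentials with base > 1 dominate every fixed polynomial: for any fixed c, n^c / 7^n → 0 as n → ∞ (e.g. by the ratio test, or by writing 7^n = e^(n ln 7) and noting e^(n ln 7) / n^c → ∞). Hence n^42 · 7^(−n) = n^42 / 7^n → 0.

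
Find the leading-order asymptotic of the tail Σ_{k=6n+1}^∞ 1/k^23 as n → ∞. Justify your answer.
Σ_{k>6n} 1/k^23 ~ 1/(22 · (6n)^22)

Compare to the integral: ∫_{6n}^∞ x^(−23) dx = [−x^(−22)/22]_{6n}^∞ = 1/((23−1)·(6n)^22). Euler-Maclaurin then gives
  Σ_{k>6n} 1/k^23 = ∫_{6n}^∞ dx/x^23 − 1/(2·(6n)^23) + O(1/(6n)^24).
(Equivalently this is ζ(23) − Σ_{k≤6n} 1/k^23.)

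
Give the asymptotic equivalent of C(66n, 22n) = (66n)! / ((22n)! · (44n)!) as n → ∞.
C(66n, 22n) ~ (27/4)^(22n) · sqrt(3/(4π·22n))

Write N = 22n. Apply Stirling to each factorial:
  (3N)! ~ sqrt(2π·3N) · (3N/e)^(3N),
  N! ~ sqrt(2π N) · (N/e)^N,
  (2N)! ~ sqrt(2π·2N) · (2N/e)^(2N).
The exponential factors combine to (3N)^(3N) / (N^N · (2N)^(2N)) = 3^(3N)/2^(2N) = (3^3/2^2)^N = (27/4)^N.
The square-root prefactors combine to sqrt(2π·3N) / (sqrt(2π N)·sqrt(2π·2N)) = sqrt(3 / (2π·2·N)) = sqrt(3/(4π·22n)).
Substituting N = 22n: C(66n, 22n) ~ (27/4)^(22n) · sqrt(3/(4π·22n)).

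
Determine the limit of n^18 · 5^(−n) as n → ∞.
lim = 0

Exponentials with base > 1 dominate every fixed polynomial: for any fixed c, n^c / 5^n → 0 as n → ∞ (e.g. by the ratio test, or by writing 5^n = e^(n ln 5) and noting e^(n ln 5) / n^c → ∞). Hence n^18 · 5^(−n) = n^18 / 5^n → 0.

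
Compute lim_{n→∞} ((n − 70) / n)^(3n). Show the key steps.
lim = e^(−210)

Rewrite as (1 − 70/n)^(3n). By the standard limit (1 + x/n)^n → e^x, we have (1 − 70/n)^n → e^(−70), and raising to the 3rd power gives e^(−210).
More precisely, ln[(1 − 70/n)^(3n)] = 3n · ln(1 − 70/n) = 3n · (-70/n + O(1/n^2)) = -210 + O(1/n) → -210.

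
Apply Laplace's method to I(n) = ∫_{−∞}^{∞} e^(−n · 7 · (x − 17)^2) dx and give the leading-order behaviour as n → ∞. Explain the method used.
I(n) = sqrt(π/(7n))

Here φ(x) = 7 · (x − 17)^2 has its unique minimum at x* = 17 with φ(x*) = 0 and φ''(x*) = 14. Laplace's method gives
  I(n) ~ e^(−n φ(x*)) · sqrt(2π / (n · φ''(x*))) = sqrt(2π / (14n)) = sqrt(π/(7n)).
This is exact: substituting u = (x − 17)·sqrt(7n) gives I(n) = (1/sqrt(7n)) ∫_{−∞}^{∞} e^(−u^2) du = sqrt(π/(7n)).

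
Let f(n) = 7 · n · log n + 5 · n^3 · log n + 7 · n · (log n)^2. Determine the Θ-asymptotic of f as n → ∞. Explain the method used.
f(n) ∈ Θ(n^3 · log n)

Compare the terms by growth order. For large n, n^a · (log n)^b dominates n^a' · (log n)^b' iff a > a', or (a = a' and b > b'). Ranking the 3 terms shows the dominant one is 5 · n^3 · log n. Hence f(n) ∈ Θ(n^3 · log n).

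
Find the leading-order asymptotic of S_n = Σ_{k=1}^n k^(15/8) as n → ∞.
S_n ~ (8/23) · n^(23/8)

Integral comparison: Σ_{k=1}^n k^(15/8) = ∫_0^n x^(15/8) dx + O(n^(15/8)). The integral is n^(1 + 15/8) / (1 + 15/8) = n^((15+8)/8) / ((15+8)/8) = (8/23) · n^(23/8).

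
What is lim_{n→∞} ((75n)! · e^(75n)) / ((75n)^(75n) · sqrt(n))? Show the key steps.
lim = sqrt(2π·75)

Stirling: (75n)! ~ sqrt(2π·75n) · (75n/e)^(75n). Hence
  (75n)! · e^(75n) / (75n)^(75n) ~ sqrt(2π·75n).
Dividing by sqrt(n): sqrt(2π·75n) / sqrt(n) = sqrt(2π·75) · n^((1−1)/2), so the limit is sqrt(2π·75).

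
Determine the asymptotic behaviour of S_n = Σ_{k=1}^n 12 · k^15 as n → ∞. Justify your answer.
S_n ~ 3 · n^16 / 4

By integral comparison (Euler-Maclaurin), Σ_{k=1}^n 12 · k^15 = 12 · ∫_0^n x^15 dx + O(n^15) = 12 · n^16/16 = 3 · n^16 / 4 + O(n^15). (Equivalently, Faulhaber's formula gives the same leading term.)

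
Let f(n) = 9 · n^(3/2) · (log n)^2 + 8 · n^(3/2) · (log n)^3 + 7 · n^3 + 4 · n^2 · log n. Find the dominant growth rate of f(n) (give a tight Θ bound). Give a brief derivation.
f(n) ∈ Θ(n^3)

Compare the terms by growth order. For large n, n^a · (log n)^b dominates n^a' · (log n)^b' iff a > a', or (a = a' and b > b'). Ranking the 4 terms shows the dominant one is 7 · n^3. Hence f(n) ∈ Θ(n^3).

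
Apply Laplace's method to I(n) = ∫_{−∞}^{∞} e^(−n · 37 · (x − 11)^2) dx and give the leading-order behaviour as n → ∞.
I(n) = sqrt(π/(37n))

Here φ(x) = 37 · (x − 11)^2 has its unique minimum at x* = 11 with φ(x*) = 0 and φ''(x*) = 74. Laplace's method gives
  I(n) ~ e^(−n φ(x*)) · sqrt(2π / (n · φ''(x*))) = sqrt(2π / (74n)) = sqrt(π/(37n)).
This is exact: substituting u = (x − 11)·sqrt(37n) gives I(n) = (1/sqrt(37n)) ∫_{−∞}^{∞} e^(−u^2) du = sqrt(π/(37n)).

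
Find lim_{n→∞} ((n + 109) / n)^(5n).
lim = e^545

Rewrite as (1 + 109/n)^(5n). By the standard limit (1 + x/n)^n → e^x, we have (1 + 109/n)^n → e^109, and raising to the 5th power gives e^545.
More precisely, ln[(1 + 109/n)^(5n)] = 5n · ln(1 + 109/n) = 5n · (109/n + O(1/n^2)) = 545 + O(1/n) → 545.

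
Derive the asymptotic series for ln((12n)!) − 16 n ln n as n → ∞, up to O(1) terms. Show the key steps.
ln((12n)!) − 16 n ln n = −4 n ln n + 12(ln 12 − 1) n + (1/2) ln(2π·12n) + O(1/n)

Stirling: ln((12n)!) = 12n ln(12n) − 12n + (1/2) ln(2π·12n) + O(1/n).
Expand 12n ln(12n) = 12n (ln n + ln 12) = 12n ln n + 12n ln 12.
Subtract 16n ln n: leading term is (12 − 16) n ln n = −4 n ln n. The next term is 12n ln 12 − 12n = 12(ln 12 − 1) n. Then the (1/2) ln(2π·12n) correction.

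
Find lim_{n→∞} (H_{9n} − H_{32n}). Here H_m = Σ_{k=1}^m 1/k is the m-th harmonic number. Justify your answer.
lim = ln(9/32)

Euler-Maclaurin gives H_m = ln m + γ + 1/(2m) + O(1/m^2). The γ and O(1/m) terms cancel in the difference:
  H_{9n} − H_{32n} = ln(9n) − ln(32n) + O(1/n) = ln(9/32) + O(1/n).
Hence the limit is ln(9/32).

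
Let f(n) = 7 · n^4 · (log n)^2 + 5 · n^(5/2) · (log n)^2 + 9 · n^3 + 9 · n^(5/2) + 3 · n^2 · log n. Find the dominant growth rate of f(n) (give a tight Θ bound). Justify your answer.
f(n) ∈ Θ(n^4 · (log n)^2)

Compare the terms by growth order. For large n, n^a · (log n)^b dominates n^a' · (log n)^b' iff a > a', or (a = a' and b > b'). Ranking the 5 terms shows the dominant one is 7 · n^4 · (log n)^2. Hence f(n) ∈ Θ(n^4 · (log n)^2).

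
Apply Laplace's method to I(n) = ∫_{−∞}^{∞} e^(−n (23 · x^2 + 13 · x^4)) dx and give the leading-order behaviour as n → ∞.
I(n) ~ sqrt(π/(23n))

φ(x) = 23 · x^2 + 13 · x^4 has its unique global minimum at x* = 0 (since φ'(x) = 46x + 52x^3 = 0 only at x = 0 for real x with both coefficients positive, and φ → ∞ as |x| → ∞). At x* = 0, φ(0) = 0 and φ''(0) = 46. Laplace's method then gives
  I(n) ~ sqrt(2π / (n · φ''(0))) · e^(−n φ(0)) = sqrt(2π / (46n)) = sqrt(π/(23n)).
The 13 · x^4 term contributes only at subleading order (an O(1/n) relative correction).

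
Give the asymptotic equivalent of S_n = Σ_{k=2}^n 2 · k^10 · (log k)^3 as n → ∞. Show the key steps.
S_n ~ 2 · n^11 · (log n)^3 / 11

By integral comparison, S_n = ∫_1^n 2 · x^10 · (log x)^3 dx + O(n^10 · (log n)^3). For the integral, the leading term of ∫_1^n x^10 (log x)^3 dx is n^11/11 · (log n)^3 (by repeated integration by parts; each step lowers the log-exponent and produces a relatively O(1/log n) correction). Hence S_n ~ 2 · n^11 · (log n)^3 / 11.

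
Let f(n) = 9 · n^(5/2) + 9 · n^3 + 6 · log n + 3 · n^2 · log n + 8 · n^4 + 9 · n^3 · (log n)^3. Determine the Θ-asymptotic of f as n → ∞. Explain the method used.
f(n) ∈ Θ(n^4)

Compare the terms by growth order. For large n, n^a · (log n)^b dominates n^a' · (log n)^b' iff a > a', or (a = a' and b > b'). Ranking the 6 terms shows the dominant one is 8 · n^4. Hence f(n) ∈ Θ(n^4).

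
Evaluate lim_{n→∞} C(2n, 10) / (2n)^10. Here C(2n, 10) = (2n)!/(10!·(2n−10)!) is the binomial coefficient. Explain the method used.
lim = 1/10! = 1/3628800

With N = 2n → ∞: C(N, 10) / N^10 = [N(N−1)…(N−9)] / (10! · N^10) = (1/10!) · 1 · (1 − 1/(2n)) · … · (1 − 9/(2n)). Each factor → 1 as N → ∞, so the limit is 1/10! = 1/3628800.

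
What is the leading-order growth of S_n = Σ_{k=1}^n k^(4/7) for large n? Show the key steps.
S_n ~ (7/11) · n^(11/7)

Integral comparison: Σ_{k=1}^n k^(4/7) = ∫_0^n x^(4/7) dx + O(n^(4/7)). The integral is n^(1 + 4/7) / (1 + 4/7) = n^((4+7)/7) / ((4+7)/7) = (7/11) · n^(11/7).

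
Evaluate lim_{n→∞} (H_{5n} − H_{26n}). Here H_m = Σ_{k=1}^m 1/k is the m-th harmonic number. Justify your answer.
lim = ln(5/26)

Euler-Maclaurin gives H_m = ln m + γ + 1/(2m) + O(1/m^2). The γ and O(1/m) terms cancel in the difference:
  H_{5n} − H_{26n} = ln(5n) − ln(26n) + O(1/n) = ln(5/26) + O(1/n).
Hence the limit is ln(5/26).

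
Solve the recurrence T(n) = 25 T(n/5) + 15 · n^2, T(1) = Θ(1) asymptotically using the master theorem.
T(n) = Θ(n^2 log n)

log_5 25 = 2, and f(n) = 15 · n^2 = Θ(n^(log_5 25)). This is Case 2 of the master theorem: T(n) = Θ(f(n) · log n) = Θ(n^2 log n).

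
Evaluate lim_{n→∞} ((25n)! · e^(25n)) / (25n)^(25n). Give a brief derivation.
lim = ∞

Stirling: (25n)! ~ sqrt(2π·25n) · (25n/e)^(25n). Hence
  (25n)! · e^(25n) / (25n)^(25n) ~ sqrt(2π·25n) = sqrt(2π·25) · sqrt(n) → ∞.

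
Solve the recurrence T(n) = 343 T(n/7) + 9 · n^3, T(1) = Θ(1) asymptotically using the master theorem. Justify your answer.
T(n) = Θ(n^3 log n)

log_7 343 = 3, and f(n) = 9 · n^3 = Θ(n^(log_7 343)). This is Case 2 of the master theorem: T(n) = Θ(f(n) · log n) = Θ(n^3 log n).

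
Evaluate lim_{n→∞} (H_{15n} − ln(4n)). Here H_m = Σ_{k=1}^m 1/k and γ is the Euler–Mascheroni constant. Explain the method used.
lim = ln(15/4) + γ

By Euler-Maclaurin, H_m = ln m + γ + O(1/m). So
  H_{15n} − ln(4n) = ln(15n) + γ − ln(4n) + O(1/n)
                       = ln(15/4) + γ + O(1/n).
Hence the limit is ln(15/4) + γ.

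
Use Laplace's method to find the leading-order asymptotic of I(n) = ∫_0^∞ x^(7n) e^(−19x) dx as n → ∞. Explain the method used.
I(n) ~ (sqrt(2π·7n) / 19) · (7n/(19e))^(7n)

Write the integrand as exp(7n ln x − 19x) and set f(x) = 7n ln x − 19x. Then f'(x) = 7n/x − 19 = 0 at x* = 7n/19, and f''(x*) = −7n/x*^2 = −19^2/(7n). Laplace's method (interior maximum) gives
  I(n) ~ e^(f(x*)) · sqrt(2π / |f''(x*)|)
        = exp(7n ln(7n/19) − 7n) · sqrt(2π · 7n / 19^2)
        = (7n/19)^(7n) e^(−7n) · sqrt(2π·7n) / 19
        = (sqrt(2π·7n) / 19) · (7n/(19e))^(7n).
This matches Γ(7n+1)/19^(7n+1) with Stirling applied to Γ.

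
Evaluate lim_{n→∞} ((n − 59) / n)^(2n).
lim = e^(−118)

Rewrite as (1 − 59/n)^(2n). By the standard limit (1 + x/n)^n → e^x, we have (1 − 59/n)^n → e^(−59), and raising to the 2nd power gives e^(−118).
More precisely, ln[(1 − 59/n)^(2n)] = 2n · ln(1 − 59/n) = 2n · (-59/n + O(1/n^2)) = -118 + O(1/n) → -118.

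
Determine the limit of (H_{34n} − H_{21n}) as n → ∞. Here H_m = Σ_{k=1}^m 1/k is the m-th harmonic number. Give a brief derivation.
lim = ln(34/21)

Euler-Maclaurin gives H_m = ln m + γ + 1/(2m) + O(1/m^2). The γ and O(1/m) terms cancel in the difference:
  H_{34n} − H_{21n} = ln(34n) − ln(21n) + O(1/n) = ln(34/21) + O(1/n).
Hence the limit is ln(34/21).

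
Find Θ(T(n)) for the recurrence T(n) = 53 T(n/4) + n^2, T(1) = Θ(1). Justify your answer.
T(n) = Θ(n^(log_4 53))

Master theorem: compare f(n) = n^2 to n^(log_4 53) where log_4 53 ≈ 2.864. Since 2 < log_4 53, we have f(n) = O(n^(log_4 53 − ε)) for some ε > 0 — Case 1. Hence T(n) = Θ(n^(log_4 53)).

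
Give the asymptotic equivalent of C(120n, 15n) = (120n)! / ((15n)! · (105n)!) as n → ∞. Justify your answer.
C(120n, 15n) ~ (16777216/823543)^(15n) · sqrt(4/(7π·15n))

Write N = 15n. Apply Stirling to each factorial:
  (8N)! ~ sqrt(2π·8N) · (8N/e)^(8N),
  N! ~ sqrt(2π N) · (N/e)^N,
  (7N)! ~ sqrt(2π·7N) · (7N/e)^(7N).
The exponential factors combine to (8N)^(8N) / (N^N · (7N)^(7N)) = 8^(8N)/7^(7N) = (8^8/7^7)^N = (16777216/823543)^N.
The square-root prefactors combine to sqrt(2π·8N) / (sqrt(2π N)·sqrt(2π·7N)) = sqrt(8 / (2π·7·N)) = sqrt(4/(7π·15n)).
Substituting N = 15n: C(120n, 15n) ~ (16777216/823543)^(15n) · sqrt(4/(7π·15n)).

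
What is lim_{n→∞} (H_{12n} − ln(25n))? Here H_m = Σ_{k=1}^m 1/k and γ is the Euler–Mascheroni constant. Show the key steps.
lim = ln(12/25) + γ

By Euler-Maclaurin, H_m = ln m + γ + O(1/m). So
  H_{12n} − ln(25n) = ln(12n) + γ − ln(25n) + O(1/n)
                       = ln(12/25) + γ + O(1/n).
Hence the limit is ln(12/25) + γ.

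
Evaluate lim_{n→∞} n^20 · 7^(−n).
lim = 0

Exponentials with base > 1 dominate every fixed polynomial: for any fixed c, n^c / 7^n → 0 as n → ∞ (e.g. by the ratio test, or by writing 7^n = e^(n ln 7) and noting e^(n ln 7) / n^c → ∞). Hence n^20 · 7^(−n) = n^20 / 7^n → 0.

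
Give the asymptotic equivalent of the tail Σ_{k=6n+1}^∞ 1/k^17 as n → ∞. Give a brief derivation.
Σ_{k>6n} 1/k^17 ~ 1/(16 · (6n)^16)

Compare to the integral: ∫_{6n}^∞ x^(−17) dx = [−x^(−16)/16]_{6n}^∞ = 1/((17−1)·(6n)^16). Euler-Maclaurin then gives
  Σ_{k>6n} 1/k^17 = ∫_{6n}^∞ dx/x^17 − 1/(2·(6n)^17) + O(1/(6n)^18).
(Equivalently this is ζ(17) − Σ_{k≤6n} 1/k^17.)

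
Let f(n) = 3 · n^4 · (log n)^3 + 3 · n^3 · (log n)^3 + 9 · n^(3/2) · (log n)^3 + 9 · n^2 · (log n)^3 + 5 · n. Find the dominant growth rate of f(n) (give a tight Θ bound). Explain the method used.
f(n) ∈ Θ(n^4 · (log n)^3)

Compare the terms by growth order. For large n, n^a · (log n)^b dominates n^a' · (log n)^b' iff a > a', or (a = a' and b > b'). Ranking the 5 terms shows the dominant one is 3 · n^4 · (log n)^3. Hence f(n) ∈ Θ(n^4 · (log n)^3).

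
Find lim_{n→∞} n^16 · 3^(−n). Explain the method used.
lim = 0

Exponentials with base > 1 dominate every fixed polynomial: for any fixed c, n^c / 3^n → 0 as n → ∞ (e.g. by the ratio test, or by writing 3^n = e^(n ln 3) and noting e^(n ln 3) / n^c → ∞). Hence n^16 · 3^(−n) = n^16 / 3^n → 0.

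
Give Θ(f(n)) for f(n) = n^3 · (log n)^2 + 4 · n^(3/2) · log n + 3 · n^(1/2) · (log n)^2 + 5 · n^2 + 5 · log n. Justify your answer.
f(n) ∈ Θ(n^3 · (log n)^2)

Compare the terms by growth order. For large n, n^a · (log n)^b dominates n^a' · (log n)^b' iff a > a', or (a = a' and b > b'). Ranking the 5 terms shows the dominant one is n^3 · (log n)^2. Hence f(n) ∈ Θ(n^3 · (log n)^2).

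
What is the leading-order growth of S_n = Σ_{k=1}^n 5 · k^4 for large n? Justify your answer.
S_n ~ n^5

By integral comparison (Euler-Maclaurin), Σ_{k=1}^n 5 · k^4 = 5 · ∫_0^n x^4 dx + O(n^4) = 5 · n^5/5 = n^5 + O(n^4). (Equivalently, Faulhaber's formula gives the same leading term.)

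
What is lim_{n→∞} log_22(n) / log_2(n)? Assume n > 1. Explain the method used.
lim = ln(2) / ln(22) = log_22(2)

Change of base: log_22(n) = ln n / ln 22 and log_2(n) = ln n / ln 2. The ratio is (ln n / ln 22) · (ln 2 / ln n) = ln 2 / ln 22, a constant independent of n. So the limit is ln 2 / ln 22 = log_22(2).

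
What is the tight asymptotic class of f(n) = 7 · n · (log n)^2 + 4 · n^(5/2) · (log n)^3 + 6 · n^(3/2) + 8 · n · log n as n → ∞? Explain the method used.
f(n) ∈ Θ(n^(5/2) · (log n)^3)

Compare the terms by growth order. For large n, n^a · (log n)^b dominates n^a' · (log n)^b' iff a > a', or (a = a' and b > b'). Ranking the 4 terms shows the dominant one is 4 · n^(5/2) · (log n)^3. Hence f(n) ∈ Θ(n^(5/2) · (log n)^3).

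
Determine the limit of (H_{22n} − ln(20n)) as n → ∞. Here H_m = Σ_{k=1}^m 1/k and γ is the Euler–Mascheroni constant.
lim = ln(11/10) + γ

By Euler-Maclaurin, H_m = ln m + γ + O(1/m). So
  H_{22n} − ln(20n) = ln(22n) + γ − ln(20n) + O(1/n)
                       = ln(22/20) + γ + O(1/n).
Hence the limit is ln(22/20) + γ (= ln(11/10)).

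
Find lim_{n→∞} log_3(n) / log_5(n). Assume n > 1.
lim = ln(5) / ln(3) = log_3(5)

Change of base: log_3(n) = ln n / ln 3 and log_5(n) = ln n / ln 5. The ratio is (ln n / ln 3) · (ln 5 / ln n) = ln 5 / ln 3, a constant independent of n. So the limit is ln 5 / ln 3 = log_3(5).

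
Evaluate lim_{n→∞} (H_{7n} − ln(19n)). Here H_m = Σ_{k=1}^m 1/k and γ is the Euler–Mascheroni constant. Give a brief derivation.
lim = ln(7/19) + γ

By Euler-Maclaurin, H_m = ln m + γ + O(1/m). So
  H_{7n} − ln(19n) = ln(7n) + γ − ln(19n) + O(1/n)
                       = ln(7/19) + γ + O(1/n).
Hence the limit is ln(7/19) + γ.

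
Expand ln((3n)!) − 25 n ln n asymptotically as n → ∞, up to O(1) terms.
ln((3n)!) − 25 n ln n = −22 n ln n + 3(ln 3 − 1) n + (1/2) ln(2π·3n) + O(1/n)

Stirling: ln((3n)!) = 3n ln(3n) − 3n + (1/2) ln(2π·3n) + O(1/n).
Expand 3n ln(3n) = 3n (ln n + ln 3) = 3n ln n + 3n ln 3.
Subtract 25n ln n: leading term is (3 − 25) n ln n = −22 n ln n. The next term is 3n ln 3 − 3n = 3(ln 3 − 1) n. Then the (1/2) ln(2π·3n) correction.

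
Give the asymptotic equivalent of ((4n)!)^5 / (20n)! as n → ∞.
((4n)!)^5/(20n)! ~ ((2π·4n)^(4/2) / sqrt(5)) · 5^(−5·4n)  →  0

Write N = 4n. Stirling: N! ~ sqrt(2π N)(N/e)^N and (5N)! ~ sqrt(2π·5N)·(5N/e)^(5N).
  (N!)^5/(5N)! ~ (2π N)^(5/2) (N/e)^(5N) / [sqrt(2π·5N) (5N/e)^(5N)]
     = (2π N)^(5/2) / sqrt(2π·5N) · (N/(5N))^(5N)
     = (2π N)^((5−1)/2) / sqrt(5) · 5^(−5N).
Since 5^5 > 1, the factor 5^(−5N) decays exponentially, so the ratio → 0. Substituting N = 4n gives the stated form.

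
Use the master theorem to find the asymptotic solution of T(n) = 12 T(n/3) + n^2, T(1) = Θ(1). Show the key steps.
T(n) = Θ(n^(log_3 12))

Master theorem: compare f(n) = n^2 to n^(log_3 12) where log_3 12 ≈ 2.262. Since 2 < log_3 12, we have f(n) = O(n^(log_3 12 − ε)) for some ε > 0 — Case 1. Hence T(n) = Θ(n^(log_3 12)).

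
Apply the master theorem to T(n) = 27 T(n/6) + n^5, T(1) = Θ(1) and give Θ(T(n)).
T(n) = Θ(n^5)

log_6 27 ≈ 1.839. f(n) = n^5 dominates n^(log_6 27) since 5 > 1.839, and the regularity condition a·f(n/b) = 27·(n/6)^5 = (27/7776)·n^5 ≤ c·f(n) holds with c = 27/7776 ≈ 0.00347 < 1. So this is Case 3: T(n) = Θ(f(n)) = Θ(n^5).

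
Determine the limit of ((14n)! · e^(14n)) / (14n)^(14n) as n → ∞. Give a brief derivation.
lim = ∞

Stirling: (14n)! ~ sqrt(2π·14n) · (14n/e)^(14n). Hence
  (14n)! · e^(14n) / (14n)^(14n) ~ sqrt(2π·14n) = sqrt(2π·14) · sqrt(n) → ∞.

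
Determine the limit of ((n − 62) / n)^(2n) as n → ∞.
lim = e^(−124)

Rewrite as (1 − 62/n)^(2n). By the standard limit (1 + x/n)^n → e^x, we have (1 − 62/n)^n → e^(−62), and raising to the 2nd power gives e^(−124).
More precisely, ln[(1 − 62/n)^(2n)] = 2n · ln(1 − 62/n) = 2n · (-62/n + O(1/n^2)) = -124 + O(1/n) → -124.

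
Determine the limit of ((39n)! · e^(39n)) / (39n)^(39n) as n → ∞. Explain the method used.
lim = ∞

Stirling: (39n)! ~ sqrt(2π·39n) · (39n/e)^(39n). Hence
  (39n)! · e^(39n) / (39n)^(39n) ~ sqrt(2π·39n) = sqrt(2π·39) · sqrt(n) → ∞.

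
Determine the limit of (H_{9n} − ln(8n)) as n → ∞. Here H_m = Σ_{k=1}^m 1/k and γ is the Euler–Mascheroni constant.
lim = ln(9/8) + γ

By Euler-Maclaurin, H_m = ln m + γ + O(1/m). So
  H_{9n} − ln(8n) = ln(9n) + γ − ln(8n) + O(1/n)
                       = ln(9/8) + γ + O(1/n).
Hence the limit is ln(9/8) + γ.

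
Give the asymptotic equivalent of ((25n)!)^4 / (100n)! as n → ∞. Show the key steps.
((25n)!)^4/(100n)! ~ ((2π·25n)^(3/2) / 2) · 4^(−4·25n)  →  0

Write N = 25n. Stirling: N! ~ sqrt(2π N)(N/e)^N and (4N)! ~ sqrt(2π·4N)·(4N/e)^(4N).
  (N!)^4/(4N)! ~ (2π N)^(4/2) (N/e)^(4N) / [sqrt(2π·4N) (4N/e)^(4N)]
     = (2π N)^(4/2) / sqrt(2π·4N) · (N/(4N))^(4N)
     = (2π N)^((4−1)/2) / 2 · 4^(−4N).
Since 4^4 > 1, the factor 4^(−4N) decays exponentially, so the ratio → 0. Substituting N = 25n gives the stated form.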